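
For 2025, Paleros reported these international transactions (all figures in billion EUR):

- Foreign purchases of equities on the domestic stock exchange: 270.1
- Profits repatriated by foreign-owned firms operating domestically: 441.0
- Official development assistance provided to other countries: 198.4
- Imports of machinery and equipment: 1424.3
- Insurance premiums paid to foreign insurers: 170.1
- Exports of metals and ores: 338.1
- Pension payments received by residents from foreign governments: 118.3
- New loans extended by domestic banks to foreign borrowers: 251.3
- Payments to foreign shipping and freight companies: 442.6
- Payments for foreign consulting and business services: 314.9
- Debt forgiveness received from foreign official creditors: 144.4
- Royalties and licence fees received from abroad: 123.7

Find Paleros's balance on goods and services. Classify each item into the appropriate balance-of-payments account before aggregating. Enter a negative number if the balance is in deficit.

-1890.1

Goods: 338.1 - 1424.3 = -1086.2
Services: -314.9 - 170.1 + 123.7 - 442.6 = -803.9
Trade balance = -1086.2 + (-803.9) = -1890.1
(Excluded from the trade balance — financial account: foreign purchases of equities on the domestic stock exchange 270.1, new loans extended by domestic banks to foreign borrowers 251.3; primary income: profits repatriated by foreign-owned firms operating domestically 441.0; secondary income: official development assistance provided to other countries 198.4, pension payments received by residents from foreign governments 118.3; capital account: debt forgiveness received from foreign official creditors 144.4.)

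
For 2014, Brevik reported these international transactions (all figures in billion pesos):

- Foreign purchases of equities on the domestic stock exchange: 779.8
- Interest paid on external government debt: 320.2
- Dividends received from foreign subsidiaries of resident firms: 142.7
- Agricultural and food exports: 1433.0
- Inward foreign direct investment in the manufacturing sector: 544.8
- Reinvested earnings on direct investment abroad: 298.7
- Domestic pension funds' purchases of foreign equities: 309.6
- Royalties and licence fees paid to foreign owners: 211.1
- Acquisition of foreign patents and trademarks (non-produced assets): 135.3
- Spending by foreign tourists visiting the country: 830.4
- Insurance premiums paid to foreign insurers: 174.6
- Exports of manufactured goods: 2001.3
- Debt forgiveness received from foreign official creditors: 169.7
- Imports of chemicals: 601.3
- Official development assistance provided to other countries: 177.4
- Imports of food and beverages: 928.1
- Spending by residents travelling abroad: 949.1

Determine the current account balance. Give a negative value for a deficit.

Goods: 1433.0 - 928.1 + 2001.3 - 601.3 = 1904.9
Services: -949.1 - 174.6 + 830.4 - 211.1 = -504.4
Primary income: -320.2 + 298.7 + 142.7 = 121.2
Secondary income: -177.4
Current account = 1904.9 + (-504.4) + 121.2 + (-177.4) = 1344.3
(Excluded from the current account — financial account: foreign purchases of equities on the domestic stock exchange 779.8, inward foreign direct investment in the manufacturing sector 544.8, domestic pension funds' purchases of foreign equities 309.6; capital account: acquisition of foreign patents and trademarks (non-produced assets) 135.3, debt forgiveness received from foreign official creditors 169.7.)

1344.3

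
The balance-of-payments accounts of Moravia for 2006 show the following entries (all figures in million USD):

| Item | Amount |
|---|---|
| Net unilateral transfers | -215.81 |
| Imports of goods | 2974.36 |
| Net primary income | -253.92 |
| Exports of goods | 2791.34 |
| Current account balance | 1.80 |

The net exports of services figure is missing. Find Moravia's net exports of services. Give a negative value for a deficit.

Current account = goods balance + services balance + net primary income + net secondary income
Sum of the known components = -652.75
Net exports of services = CA - (known components) = 1.80 - (-652.75) = 654.55

654.55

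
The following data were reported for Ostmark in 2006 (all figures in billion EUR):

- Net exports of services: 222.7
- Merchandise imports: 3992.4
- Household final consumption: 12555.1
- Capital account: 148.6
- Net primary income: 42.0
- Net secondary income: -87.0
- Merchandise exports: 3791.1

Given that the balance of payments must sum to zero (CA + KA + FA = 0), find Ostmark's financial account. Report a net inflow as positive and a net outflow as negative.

Goods balance = 3791.1 - 3992.4 = -201.3
Services balance = 222.7
Trade balance (goods + services) = -201.3 + 222.7 = 21.4
Net primary income = 42.0
Net secondary income = -87.0
Current account = 21.4 + 42.0 + (-87.0) = -23.6
Financial account = -(-23.6 + 148.6) = -125.0

-125.0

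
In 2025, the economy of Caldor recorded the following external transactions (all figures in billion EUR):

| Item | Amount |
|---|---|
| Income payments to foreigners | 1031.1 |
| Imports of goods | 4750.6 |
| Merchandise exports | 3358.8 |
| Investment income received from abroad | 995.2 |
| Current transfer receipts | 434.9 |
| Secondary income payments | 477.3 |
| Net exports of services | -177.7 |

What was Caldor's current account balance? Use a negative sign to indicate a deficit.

Goods balance = 3358.8 - 4750.6 = -1391.8
Services balance = -177.7
Trade balance (goods + services) = -1391.8 + (-177.7) = -1569.5
Net primary income = 995.2 - 1031.1 = -35.9
Net secondary income = 434.9 - 477.3 = -42.4
Current account = -1569.5 + (-35.9) + (-42.4) = -1647.8

-1647.8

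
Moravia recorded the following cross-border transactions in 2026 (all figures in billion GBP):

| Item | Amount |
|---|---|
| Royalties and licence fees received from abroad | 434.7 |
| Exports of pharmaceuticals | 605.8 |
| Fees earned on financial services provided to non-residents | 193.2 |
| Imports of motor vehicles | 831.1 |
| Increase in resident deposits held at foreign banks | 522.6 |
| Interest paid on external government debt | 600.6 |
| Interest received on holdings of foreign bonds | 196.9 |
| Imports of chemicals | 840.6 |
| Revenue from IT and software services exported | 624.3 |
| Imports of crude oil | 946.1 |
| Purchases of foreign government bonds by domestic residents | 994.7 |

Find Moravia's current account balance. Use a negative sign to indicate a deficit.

-1163.5

Goods: 605.8 - 831.1 - 840.6 - 946.1 = -2012.0
Services: 624.3 + 434.7 + 193.2 = 1252.2
Primary income: -600.6 + 196.9 = -403.7
Current account = (-2012.0) + 1252.2 + (-403.7) = -1163.5
(Excluded from the current account — financial account: increase in resident deposits held at foreign banks 522.6, purchases of foreign government bonds by domestic residents 994.7.)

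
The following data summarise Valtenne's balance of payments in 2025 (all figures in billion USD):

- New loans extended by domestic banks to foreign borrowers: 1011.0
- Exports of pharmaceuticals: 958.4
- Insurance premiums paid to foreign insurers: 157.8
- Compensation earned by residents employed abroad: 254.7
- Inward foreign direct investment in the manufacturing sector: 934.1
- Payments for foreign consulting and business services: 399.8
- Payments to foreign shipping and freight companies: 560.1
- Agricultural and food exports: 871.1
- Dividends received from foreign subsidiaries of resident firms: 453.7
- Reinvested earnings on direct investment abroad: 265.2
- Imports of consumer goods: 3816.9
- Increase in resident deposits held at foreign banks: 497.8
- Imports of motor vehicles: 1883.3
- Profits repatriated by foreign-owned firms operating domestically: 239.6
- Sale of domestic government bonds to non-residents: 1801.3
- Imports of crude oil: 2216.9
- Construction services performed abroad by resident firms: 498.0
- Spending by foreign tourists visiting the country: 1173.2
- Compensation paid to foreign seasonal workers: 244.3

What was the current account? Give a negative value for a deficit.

Goods: -3816.9 + 958.4 - 1883.3 + 871.1 - 2216.9 = -6087.6
Services: -157.8 - 560.1 - 399.8 + 498.0 + 1173.2 = 553.5
Primary income: -244.3 + 265.2 + 453.7 + 254.7 - 239.6 = 489.7
Current account = (-6087.6) + 553.5 + 489.7 = -5044.4
(Excluded from the current account — financial account: new loans extended by domestic banks to foreign borrowers 1011.0, inward foreign direct investment in the manufacturing sector 934.1, increase in resident deposits held at foreign banks 497.8, sale of domestic government bonds to non-residents 1801.3.)

-5044.4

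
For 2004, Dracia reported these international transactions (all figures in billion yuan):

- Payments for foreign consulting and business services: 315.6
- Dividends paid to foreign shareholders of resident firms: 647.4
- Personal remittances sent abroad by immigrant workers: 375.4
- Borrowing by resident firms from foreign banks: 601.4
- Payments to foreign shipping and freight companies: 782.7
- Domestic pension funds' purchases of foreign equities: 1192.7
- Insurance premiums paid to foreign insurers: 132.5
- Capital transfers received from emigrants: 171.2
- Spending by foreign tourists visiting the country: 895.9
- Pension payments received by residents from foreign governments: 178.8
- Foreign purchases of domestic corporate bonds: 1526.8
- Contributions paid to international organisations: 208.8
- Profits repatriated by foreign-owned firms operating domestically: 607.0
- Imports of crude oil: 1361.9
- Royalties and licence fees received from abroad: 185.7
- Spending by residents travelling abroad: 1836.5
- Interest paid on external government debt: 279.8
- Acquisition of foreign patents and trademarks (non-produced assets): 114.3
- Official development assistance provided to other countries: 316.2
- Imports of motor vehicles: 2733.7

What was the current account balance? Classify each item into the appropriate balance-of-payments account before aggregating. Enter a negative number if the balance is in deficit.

-8337.1

Goods: -1361.9 - 2733.7 = -4095.6
Services: -132.5 - 1836.5 + 895.9 - 315.6 - 782.7 + 185.7 = -1985.7
Primary income: -279.8 - 607.0 - 647.4 = -1534.2
Secondary income: -375.4 + 178.8 - 208.8 - 316.2 = -721.6
Current account = (-4095.6) + (-1985.7) + (-1534.2) + (-721.6) = -8337.1
(Excluded from the current account — financial account: borrowing by resident firms from foreign banks 601.4, domestic pension funds' purchases of foreign equities 1192.7, foreign purchases of domestic corporate bonds 1526.8; capital account: capital transfers received from emigrants 171.2, acquisition of foreign patents and trademarks (non-produced assets) 114.3.)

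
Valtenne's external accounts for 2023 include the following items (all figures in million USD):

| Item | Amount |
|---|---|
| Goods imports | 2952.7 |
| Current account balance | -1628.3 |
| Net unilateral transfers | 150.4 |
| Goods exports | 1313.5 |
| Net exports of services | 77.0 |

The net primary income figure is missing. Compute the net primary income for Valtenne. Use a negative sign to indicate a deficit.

-216.5

Current account = goods balance + services balance + net primary income + net secondary income
Sum of the known components = -1411.8
Net primary income = CA - (known components) = -1628.3 - (-1411.8) = -216.5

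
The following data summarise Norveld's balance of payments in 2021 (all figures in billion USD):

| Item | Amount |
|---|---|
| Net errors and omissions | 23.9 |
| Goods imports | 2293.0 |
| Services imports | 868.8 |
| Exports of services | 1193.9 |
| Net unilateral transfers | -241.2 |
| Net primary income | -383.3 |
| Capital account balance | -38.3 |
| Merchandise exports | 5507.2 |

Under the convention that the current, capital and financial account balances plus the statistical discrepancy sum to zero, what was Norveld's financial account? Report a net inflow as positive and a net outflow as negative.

-2900.4

Goods balance = 5507.2 - 2293.0 = 3214.2
Services balance = 1193.9 - 868.8 = 325.1
Trade balance (goods + services) = 3214.2 + 325.1 = 3539.3
Net primary income = -383.3
Net secondary income = -241.2
Current account = 3539.3 + (-383.3) + (-241.2) = 2914.8
Financial account = -(2914.8 + (-38.3) + 23.9) = -2900.4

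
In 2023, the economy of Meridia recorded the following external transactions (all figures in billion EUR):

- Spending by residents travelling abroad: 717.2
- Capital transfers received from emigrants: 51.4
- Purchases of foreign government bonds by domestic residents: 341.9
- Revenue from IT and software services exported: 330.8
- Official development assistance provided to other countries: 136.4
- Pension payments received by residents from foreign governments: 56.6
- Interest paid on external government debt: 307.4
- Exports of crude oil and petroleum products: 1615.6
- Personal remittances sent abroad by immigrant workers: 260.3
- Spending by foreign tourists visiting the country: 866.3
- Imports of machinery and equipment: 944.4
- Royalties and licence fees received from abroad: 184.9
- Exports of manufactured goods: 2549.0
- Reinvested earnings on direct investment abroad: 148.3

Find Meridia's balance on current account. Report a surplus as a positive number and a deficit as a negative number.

3385.8

Goods: -944.4 + 2549.0 + 1615.6 = 3220.2
Services: 330.8 + 866.3 + 184.9 - 717.2 = 664.8
Primary income: 148.3 - 307.4 = -159.1
Secondary income: -136.4 - 260.3 + 56.6 = -340.1
Current account = 3220.2 + 664.8 + (-159.1) + (-340.1) = 3385.8
(Excluded from the current account — capital account: capital transfers received from emigrants 51.4; financial account: purchases of foreign government bonds by domestic residents 341.9.)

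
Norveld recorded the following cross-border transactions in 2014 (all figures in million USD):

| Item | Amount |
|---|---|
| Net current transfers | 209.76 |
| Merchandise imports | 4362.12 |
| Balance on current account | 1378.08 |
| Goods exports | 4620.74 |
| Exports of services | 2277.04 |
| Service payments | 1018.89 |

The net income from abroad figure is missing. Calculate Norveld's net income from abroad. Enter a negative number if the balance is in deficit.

Current account = goods balance + services balance + net primary income + net secondary income
Sum of the known components = 1726.53
Net income from abroad = CA - (known components) = 1378.08 - 1726.53 = -348.45

-348.45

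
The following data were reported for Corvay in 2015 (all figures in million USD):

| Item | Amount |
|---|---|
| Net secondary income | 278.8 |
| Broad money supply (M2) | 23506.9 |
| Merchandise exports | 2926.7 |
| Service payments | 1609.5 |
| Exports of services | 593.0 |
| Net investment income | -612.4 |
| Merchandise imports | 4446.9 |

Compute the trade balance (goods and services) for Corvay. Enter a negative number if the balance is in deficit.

Goods balance = 2926.7 - 4446.9 = -1520.2
Services balance = 593.0 - 1609.5 = -1016.5
Trade balance (goods + services) = -1520.2 + (-1016.5) = -2536.7

-2536.7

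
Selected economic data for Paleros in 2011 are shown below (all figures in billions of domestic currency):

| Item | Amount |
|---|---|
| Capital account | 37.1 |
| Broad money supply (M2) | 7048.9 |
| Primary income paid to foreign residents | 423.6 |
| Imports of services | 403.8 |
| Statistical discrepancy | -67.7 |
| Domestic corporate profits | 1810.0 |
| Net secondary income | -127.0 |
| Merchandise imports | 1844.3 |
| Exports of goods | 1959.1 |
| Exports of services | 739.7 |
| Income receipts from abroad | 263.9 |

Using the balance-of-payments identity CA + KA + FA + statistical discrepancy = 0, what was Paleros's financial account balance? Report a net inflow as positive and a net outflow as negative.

Goods balance = 1959.1 - 1844.3 = 114.8
Services balance = 739.7 - 403.8 = 335.9
Trade balance (goods + services) = 114.8 + 335.9 = 450.7
Net primary income = 263.9 - 423.6 = -159.7
Net secondary income = -127.0
Current account = 450.7 + (-159.7) + (-127.0) = 164.0
Financial account = -(164.0 + 37.1 + (-67.7)) = -133.4

-133.4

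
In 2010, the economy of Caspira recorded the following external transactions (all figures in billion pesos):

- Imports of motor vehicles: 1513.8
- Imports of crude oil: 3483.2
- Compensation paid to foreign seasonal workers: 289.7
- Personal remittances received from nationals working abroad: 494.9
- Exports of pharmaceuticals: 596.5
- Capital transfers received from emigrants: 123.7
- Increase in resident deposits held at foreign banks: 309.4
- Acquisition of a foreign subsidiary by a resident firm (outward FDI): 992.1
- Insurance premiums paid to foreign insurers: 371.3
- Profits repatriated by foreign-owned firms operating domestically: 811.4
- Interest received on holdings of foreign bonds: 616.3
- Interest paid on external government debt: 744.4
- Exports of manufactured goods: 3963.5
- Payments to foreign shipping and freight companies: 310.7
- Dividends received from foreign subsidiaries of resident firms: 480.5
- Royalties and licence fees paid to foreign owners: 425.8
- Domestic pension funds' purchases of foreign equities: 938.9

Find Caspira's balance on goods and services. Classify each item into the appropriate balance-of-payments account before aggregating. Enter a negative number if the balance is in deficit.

-1544.8

Goods: -3483.2 - 1513.8 + 596.5 + 3963.5 = -437.0
Services: -371.3 - 310.7 - 425.8 = -1107.8
Trade balance = -437.0 + (-1107.8) = -1544.8
(Excluded from the trade balance — primary income: compensation paid to foreign seasonal workers 289.7, profits repatriated by foreign-owned firms operating domestically 811.4, interest received on holdings of foreign bonds 616.3, interest paid on external government debt 744.4, dividends received from foreign subsidiaries of resident firms 480.5; secondary income: personal remittances received from nationals working abroad 494.9; capital account: capital transfers received from emigrants 123.7; financial account: increase in resident deposits held at foreign banks 309.4, acquisition of a foreign subsidiary by a resident firm (outward FDI) 992.1, domestic pension funds' purchases of foreign equities 938.9.)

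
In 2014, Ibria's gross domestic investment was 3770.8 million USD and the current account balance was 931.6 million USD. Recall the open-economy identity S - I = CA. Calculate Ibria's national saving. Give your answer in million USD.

S - I = CA (net lending to the rest of the world).
S = I + CA = 3770.8 + 931.6 = 4702.4

4702.4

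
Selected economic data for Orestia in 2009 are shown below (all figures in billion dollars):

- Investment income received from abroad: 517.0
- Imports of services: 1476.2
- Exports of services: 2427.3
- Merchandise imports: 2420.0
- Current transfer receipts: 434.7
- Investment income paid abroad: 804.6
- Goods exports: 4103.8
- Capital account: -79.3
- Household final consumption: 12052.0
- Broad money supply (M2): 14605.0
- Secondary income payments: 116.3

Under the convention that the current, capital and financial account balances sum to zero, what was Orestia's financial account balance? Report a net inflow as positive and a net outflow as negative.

-2586.4

Goods balance = 4103.8 - 2420.0 = 1683.8
Services balance = 2427.3 - 1476.2 = 951.1
Trade balance (goods + services) = 1683.8 + 951.1 = 2634.9
Net primary income = 517.0 - 804.6 = -287.6
Net secondary income = 434.7 - 116.3 = 318.4
Current account = 2634.9 + (-287.6) + 318.4 = 2665.7
Financial account = -(2665.7 + (-79.3)) = -2586.4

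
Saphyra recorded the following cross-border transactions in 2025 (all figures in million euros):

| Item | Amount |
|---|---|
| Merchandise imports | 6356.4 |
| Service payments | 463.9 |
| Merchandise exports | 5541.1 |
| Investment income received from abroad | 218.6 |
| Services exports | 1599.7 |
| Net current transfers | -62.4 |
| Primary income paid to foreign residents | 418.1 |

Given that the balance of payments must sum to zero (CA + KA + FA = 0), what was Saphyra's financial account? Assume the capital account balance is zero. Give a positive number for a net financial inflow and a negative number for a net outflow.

-58.6

Goods balance = 5541.1 - 6356.4 = -815.3
Services balance = 1599.7 - 463.9 = 1135.8
Trade balance (goods + services) = -815.3 + 1135.8 = 320.5
Net primary income = 218.6 - 418.1 = -199.5
Net secondary income = -62.4
Current account = 320.5 + (-199.5) + (-62.4) = 58.6
Financial account = -(58.6) = -58.6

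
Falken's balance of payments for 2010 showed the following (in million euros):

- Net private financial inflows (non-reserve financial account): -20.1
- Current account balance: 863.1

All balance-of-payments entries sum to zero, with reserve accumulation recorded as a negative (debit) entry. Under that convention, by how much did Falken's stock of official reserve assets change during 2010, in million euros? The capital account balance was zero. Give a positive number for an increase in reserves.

843.0

Official reserve transactions balance = -(863.1 + (-20.1)) = -843.0
An accumulation of reserves is recorded as a debit (negative entry), so the change in the stock of reserves is the negative of that balance.
Change in official reserves = -(-843.0) = 843.0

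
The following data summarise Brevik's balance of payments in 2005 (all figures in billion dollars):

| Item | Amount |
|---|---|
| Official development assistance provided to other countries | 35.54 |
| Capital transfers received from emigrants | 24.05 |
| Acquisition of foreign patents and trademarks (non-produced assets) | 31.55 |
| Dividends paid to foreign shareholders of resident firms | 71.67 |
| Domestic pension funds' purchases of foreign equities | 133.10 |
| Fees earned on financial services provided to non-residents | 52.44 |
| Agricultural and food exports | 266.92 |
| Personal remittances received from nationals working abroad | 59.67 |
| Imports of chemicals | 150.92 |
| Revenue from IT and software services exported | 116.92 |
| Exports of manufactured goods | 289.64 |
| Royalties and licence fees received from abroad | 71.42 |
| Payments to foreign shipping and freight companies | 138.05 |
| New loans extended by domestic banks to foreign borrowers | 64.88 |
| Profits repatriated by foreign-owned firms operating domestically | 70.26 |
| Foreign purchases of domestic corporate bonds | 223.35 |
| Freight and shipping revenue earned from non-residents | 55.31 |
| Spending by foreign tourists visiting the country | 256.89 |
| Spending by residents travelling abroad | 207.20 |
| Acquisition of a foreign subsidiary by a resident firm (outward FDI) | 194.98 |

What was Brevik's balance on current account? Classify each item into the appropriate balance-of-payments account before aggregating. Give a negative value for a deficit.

495.57

Goods: 266.92 + 289.64 - 150.92 = 405.64
Services: 52.44 + 71.42 + 55.31 - 207.20 + 256.89 + 116.92 - 138.05 = 207.73
Primary income: -70.26 - 71.67 = -141.93
Secondary income: -35.54 + 59.67 = 24.13
Current account = 405.64 + 207.73 + (-141.93) + 24.13 = 495.57
(Excluded from the current account — capital account: capital transfers received from emigrants 24.05, acquisition of foreign patents and trademarks (non-produced assets) 31.55; financial account: domestic pension funds' purchases of foreign equities 133.10, new loans extended by domestic banks to foreign borrowers 64.88, foreign purchases of domestic corporate bonds 223.35, acquisition of a foreign subsidiary by a resident firm (outward FDI) 194.98.)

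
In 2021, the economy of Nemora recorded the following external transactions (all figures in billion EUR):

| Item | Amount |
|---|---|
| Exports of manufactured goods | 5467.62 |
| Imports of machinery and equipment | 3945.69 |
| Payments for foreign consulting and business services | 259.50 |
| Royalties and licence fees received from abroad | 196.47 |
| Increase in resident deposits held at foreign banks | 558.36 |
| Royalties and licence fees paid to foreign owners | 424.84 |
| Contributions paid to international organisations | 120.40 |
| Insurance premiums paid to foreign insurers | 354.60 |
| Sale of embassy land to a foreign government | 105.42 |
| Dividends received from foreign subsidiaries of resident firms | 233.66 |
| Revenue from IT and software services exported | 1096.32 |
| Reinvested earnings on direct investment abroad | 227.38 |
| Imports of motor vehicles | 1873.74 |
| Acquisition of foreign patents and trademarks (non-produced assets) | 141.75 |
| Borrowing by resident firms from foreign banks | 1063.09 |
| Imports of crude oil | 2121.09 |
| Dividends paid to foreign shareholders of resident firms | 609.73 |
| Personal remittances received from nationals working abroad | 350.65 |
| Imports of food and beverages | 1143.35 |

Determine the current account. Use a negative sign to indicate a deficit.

Goods: -1873.74 - 1143.35 - 2121.09 + 5467.62 - 3945.69 = -3616.25
Services: -424.84 + 196.47 - 354.60 + 1096.32 - 259.50 = 253.85
Primary income: 227.38 + 233.66 - 609.73 = -148.69
Secondary income: 350.65 - 120.40 = 230.25
Current account = (-3616.25) + 253.85 + (-148.69) + 230.25 = -3280.84
(Excluded from the current account — financial account: increase in resident deposits held at foreign banks 558.36, borrowing by resident firms from foreign banks 1063.09; capital account: sale of embassy land to a foreign government 105.42, acquisition of foreign patents and trademarks (non-produced assets) 141.75.)

-3280.84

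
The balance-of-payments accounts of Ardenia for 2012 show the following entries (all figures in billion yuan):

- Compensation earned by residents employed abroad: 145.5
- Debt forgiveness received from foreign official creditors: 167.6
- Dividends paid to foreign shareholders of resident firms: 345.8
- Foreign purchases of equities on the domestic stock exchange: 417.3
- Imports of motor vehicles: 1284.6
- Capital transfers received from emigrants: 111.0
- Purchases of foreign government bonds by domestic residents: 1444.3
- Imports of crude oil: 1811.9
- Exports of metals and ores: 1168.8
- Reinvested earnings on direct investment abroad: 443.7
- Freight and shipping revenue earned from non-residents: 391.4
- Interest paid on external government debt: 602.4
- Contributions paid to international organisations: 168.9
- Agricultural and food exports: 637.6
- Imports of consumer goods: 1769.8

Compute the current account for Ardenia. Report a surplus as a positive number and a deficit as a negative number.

Goods: -1284.6 + 1168.8 + 637.6 - 1769.8 - 1811.9 = -3059.9
Services: 391.4
Primary income: -602.4 - 345.8 + 443.7 + 145.5 = -359.0
Secondary income: -168.9
Current account = (-3059.9) + 391.4 + (-359.0) + (-168.9) = -3196.4
(Excluded from the current account — capital account: debt forgiveness received from foreign official creditors 167.6, capital transfers received from emigrants 111.0; financial account: foreign purchases of equities on the domestic stock exchange 417.3, purchases of foreign government bonds by domestic residents 1444.3.)

-3196.4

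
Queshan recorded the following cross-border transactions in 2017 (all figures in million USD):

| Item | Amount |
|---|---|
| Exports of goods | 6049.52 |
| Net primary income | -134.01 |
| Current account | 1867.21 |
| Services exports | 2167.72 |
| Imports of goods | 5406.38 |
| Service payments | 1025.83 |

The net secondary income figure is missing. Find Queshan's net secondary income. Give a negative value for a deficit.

Current account = goods balance + services balance + net primary income + net secondary income
Sum of the known components = 1651.02
Net secondary income = CA - (known components) = 1867.21 - 1651.02 = 216.19

216.19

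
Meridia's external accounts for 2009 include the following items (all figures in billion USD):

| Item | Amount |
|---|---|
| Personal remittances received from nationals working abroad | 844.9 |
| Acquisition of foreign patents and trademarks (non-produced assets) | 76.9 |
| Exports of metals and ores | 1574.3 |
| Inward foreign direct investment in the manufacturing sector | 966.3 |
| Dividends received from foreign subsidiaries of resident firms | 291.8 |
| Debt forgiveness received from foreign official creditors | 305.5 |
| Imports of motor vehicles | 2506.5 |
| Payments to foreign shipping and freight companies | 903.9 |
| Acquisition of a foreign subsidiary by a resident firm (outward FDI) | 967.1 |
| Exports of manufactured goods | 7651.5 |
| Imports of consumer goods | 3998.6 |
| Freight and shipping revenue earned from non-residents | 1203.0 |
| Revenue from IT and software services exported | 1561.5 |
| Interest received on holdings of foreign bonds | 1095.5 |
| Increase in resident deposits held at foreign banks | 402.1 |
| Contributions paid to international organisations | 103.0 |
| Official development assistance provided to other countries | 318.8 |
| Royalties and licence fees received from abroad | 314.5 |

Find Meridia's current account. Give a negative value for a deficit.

6706.2

Goods: 1574.3 + 7651.5 - 3998.6 - 2506.5 = 2720.7
Services: 314.5 - 903.9 + 1203.0 + 1561.5 = 2175.1
Primary income: 1095.5 + 291.8 = 1387.3
Secondary income: -318.8 + 844.9 - 103.0 = 423.1
Current account = 2720.7 + 2175.1 + 1387.3 + 423.1 = 6706.2
(Excluded from the current account — capital account: acquisition of foreign patents and trademarks (non-produced assets) 76.9, debt forgiveness received from foreign official creditors 305.5; financial account: inward foreign direct investment in the manufacturing sector 966.3, acquisition of a foreign subsidiary by a resident firm (outward FDI) 967.1, increase in resident deposits held at foreign banks 402.1.)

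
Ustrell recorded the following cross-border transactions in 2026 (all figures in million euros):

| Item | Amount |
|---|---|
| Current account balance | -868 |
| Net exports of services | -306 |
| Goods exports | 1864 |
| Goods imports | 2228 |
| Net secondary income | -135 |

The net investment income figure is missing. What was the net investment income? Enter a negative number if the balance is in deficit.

Current account = goods balance + services balance + net primary income + net secondary income
Sum of the known components = -805
Net investment income = CA - (known components) = -868 - (-805) = -63

-63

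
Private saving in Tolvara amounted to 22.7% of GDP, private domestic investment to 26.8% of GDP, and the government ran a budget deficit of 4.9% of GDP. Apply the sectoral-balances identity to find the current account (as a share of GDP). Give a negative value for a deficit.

By the sectoral-balances identity, CA = (S_private - I) + (T - G).
Private balance = 22.7 - 26.8 = -4.1
Government balance (T - G) = -4.9
CA = -4.1 + (-4.9) = -9.0

-9.0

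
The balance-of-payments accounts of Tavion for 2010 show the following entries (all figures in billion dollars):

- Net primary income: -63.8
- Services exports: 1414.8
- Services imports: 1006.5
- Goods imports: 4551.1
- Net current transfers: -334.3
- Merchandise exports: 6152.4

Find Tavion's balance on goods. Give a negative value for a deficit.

Goods balance = 6152.4 - 4551.1 = 1601.3

1601.3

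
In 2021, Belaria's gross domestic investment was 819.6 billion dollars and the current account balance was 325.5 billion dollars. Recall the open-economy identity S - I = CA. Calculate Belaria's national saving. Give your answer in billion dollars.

1145.1

S - I = CA (net lending to the rest of the world).
S = I + CA = 819.6 + 325.5 = 1145.1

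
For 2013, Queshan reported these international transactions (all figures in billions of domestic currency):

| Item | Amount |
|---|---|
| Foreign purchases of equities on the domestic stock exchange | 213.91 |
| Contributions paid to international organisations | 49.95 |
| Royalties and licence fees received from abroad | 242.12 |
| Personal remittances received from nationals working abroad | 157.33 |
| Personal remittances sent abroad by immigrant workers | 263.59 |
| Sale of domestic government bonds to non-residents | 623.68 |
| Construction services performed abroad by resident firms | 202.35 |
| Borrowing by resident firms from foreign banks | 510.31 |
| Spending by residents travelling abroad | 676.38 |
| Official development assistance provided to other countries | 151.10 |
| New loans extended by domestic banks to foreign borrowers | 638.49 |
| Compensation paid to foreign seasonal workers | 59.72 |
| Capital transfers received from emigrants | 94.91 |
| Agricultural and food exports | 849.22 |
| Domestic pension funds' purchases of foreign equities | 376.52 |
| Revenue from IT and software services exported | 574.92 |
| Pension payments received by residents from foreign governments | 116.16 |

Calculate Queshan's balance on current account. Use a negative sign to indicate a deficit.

Goods: 849.22
Services: -676.38 + 574.92 + 202.35 + 242.12 = 343.01
Primary income: -59.72
Secondary income: 116.16 + 157.33 - 49.95 - 151.10 - 263.59 = -191.15
Current account = 849.22 + 343.01 + (-59.72) + (-191.15) = 941.36
(Excluded from the current account — financial account: foreign purchases of equities on the domestic stock exchange 213.91, sale of domestic government bonds to non-residents 623.68, borrowing by resident firms from foreign banks 510.31, new loans extended by domestic banks to foreign borrowers 638.49, domestic pension funds' purchases of foreign equities 376.52; capital account: capital transfers received from emigrants 94.91.)

941.36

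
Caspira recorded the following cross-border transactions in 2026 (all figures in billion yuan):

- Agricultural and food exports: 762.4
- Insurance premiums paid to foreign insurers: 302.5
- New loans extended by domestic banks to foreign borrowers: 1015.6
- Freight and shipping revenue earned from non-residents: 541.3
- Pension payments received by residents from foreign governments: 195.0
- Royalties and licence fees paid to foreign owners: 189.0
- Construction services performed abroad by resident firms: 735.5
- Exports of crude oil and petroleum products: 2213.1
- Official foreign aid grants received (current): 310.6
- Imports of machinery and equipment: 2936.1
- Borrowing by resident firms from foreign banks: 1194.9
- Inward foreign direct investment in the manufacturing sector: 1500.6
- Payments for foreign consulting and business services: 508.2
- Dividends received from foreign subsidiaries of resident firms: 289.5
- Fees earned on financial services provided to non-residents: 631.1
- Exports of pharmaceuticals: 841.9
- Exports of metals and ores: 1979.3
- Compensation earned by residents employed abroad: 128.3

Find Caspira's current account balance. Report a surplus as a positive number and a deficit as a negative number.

Goods: 1979.3 + 841.9 + 762.4 - 2936.1 + 2213.1 = 2860.6
Services: -302.5 - 508.2 + 735.5 - 189.0 + 631.1 + 541.3 = 908.2
Primary income: 128.3 + 289.5 = 417.8
Secondary income: 195.0 + 310.6 = 505.6
Current account = 2860.6 + 908.2 + 417.8 + 505.6 = 4692.2
(Excluded from the current account — financial account: new loans extended by domestic banks to foreign borrowers 1015.6, borrowing by resident firms from foreign banks 1194.9, inward foreign direct investment in the manufacturing sector 1500.6.)

4692.2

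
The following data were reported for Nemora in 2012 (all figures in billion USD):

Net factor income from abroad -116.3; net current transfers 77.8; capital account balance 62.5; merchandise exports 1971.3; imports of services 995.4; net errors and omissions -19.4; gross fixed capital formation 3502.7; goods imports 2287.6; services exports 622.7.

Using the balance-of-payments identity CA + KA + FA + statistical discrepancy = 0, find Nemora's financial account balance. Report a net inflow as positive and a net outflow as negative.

Goods balance = 1971.3 - 2287.6 = -316.3
Services balance = 622.7 - 995.4 = -372.7
Trade balance (goods + services) = -316.3 + (-372.7) = -689.0
Net primary income = -116.3
Net secondary income = 77.8
Current account = -689.0 + (-116.3) + 77.8 = -727.5
Financial account = -(-727.5 + 62.5 + (-19.4)) = 684.4

684.4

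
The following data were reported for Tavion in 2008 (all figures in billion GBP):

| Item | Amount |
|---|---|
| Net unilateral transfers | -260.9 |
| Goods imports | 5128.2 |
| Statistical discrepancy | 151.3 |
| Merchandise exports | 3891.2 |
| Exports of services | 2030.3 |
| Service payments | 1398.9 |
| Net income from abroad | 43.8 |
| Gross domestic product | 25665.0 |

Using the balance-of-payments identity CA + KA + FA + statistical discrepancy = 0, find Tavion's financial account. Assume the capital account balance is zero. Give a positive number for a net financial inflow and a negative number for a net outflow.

671.4

Goods balance = 3891.2 - 5128.2 = -1237.0
Services balance = 2030.3 - 1398.9 = 631.4
Trade balance (goods + services) = -1237.0 + 631.4 = -605.6
Net primary income = 43.8
Net secondary income = -260.9
Current account = -605.6 + 43.8 + (-260.9) = -822.7
Financial account = -(-822.7 + 151.3) = 671.4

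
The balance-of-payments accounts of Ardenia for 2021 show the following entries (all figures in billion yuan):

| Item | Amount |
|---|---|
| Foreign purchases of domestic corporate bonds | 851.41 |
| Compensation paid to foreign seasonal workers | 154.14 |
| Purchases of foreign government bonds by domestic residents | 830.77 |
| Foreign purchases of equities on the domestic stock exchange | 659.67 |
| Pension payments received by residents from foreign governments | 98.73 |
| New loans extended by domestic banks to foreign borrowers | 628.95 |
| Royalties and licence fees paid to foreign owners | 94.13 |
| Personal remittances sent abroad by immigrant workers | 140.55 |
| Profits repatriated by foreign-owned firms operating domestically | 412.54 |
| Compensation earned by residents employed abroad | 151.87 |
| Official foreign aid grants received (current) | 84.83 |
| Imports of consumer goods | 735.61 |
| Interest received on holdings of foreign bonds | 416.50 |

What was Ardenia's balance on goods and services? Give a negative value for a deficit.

-829.74

Goods: -735.61
Services: -94.13
Trade balance = -735.61 + (-94.13) = -829.74
(Excluded from the trade balance — financial account: foreign purchases of domestic corporate bonds 851.41, purchases of foreign government bonds by domestic residents 830.77, foreign purchases of equities on the domestic stock exchange 659.67, new loans extended by domestic banks to foreign borrowers 628.95; primary income: compensation paid to foreign seasonal workers 154.14, profits repatriated by foreign-owned firms operating domestically 412.54, compensation earned by residents employed abroad 151.87, interest received on holdings of foreign bonds 416.50; secondary income: pension payments received by residents from foreign governments 98.73, personal remittances sent abroad by immigrant workers 140.55, official foreign aid grants received (current) 84.83.)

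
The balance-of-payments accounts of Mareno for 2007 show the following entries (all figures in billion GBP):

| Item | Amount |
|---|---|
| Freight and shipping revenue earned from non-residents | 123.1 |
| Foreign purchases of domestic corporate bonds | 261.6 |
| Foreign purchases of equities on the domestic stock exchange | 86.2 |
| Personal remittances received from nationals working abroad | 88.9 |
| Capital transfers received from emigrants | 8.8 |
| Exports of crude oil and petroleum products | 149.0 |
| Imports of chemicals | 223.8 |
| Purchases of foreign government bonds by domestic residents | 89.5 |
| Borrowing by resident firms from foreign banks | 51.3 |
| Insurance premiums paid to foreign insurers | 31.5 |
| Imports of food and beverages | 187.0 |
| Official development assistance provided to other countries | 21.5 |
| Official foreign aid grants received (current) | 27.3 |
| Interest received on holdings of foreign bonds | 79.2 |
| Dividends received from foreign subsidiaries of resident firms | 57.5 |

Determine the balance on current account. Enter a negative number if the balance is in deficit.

61.2

Goods: -187.0 - 223.8 + 149.0 = -261.8
Services: -31.5 + 123.1 = 91.6
Primary income: 57.5 + 79.2 = 136.7
Secondary income: -21.5 + 88.9 + 27.3 = 94.7
Current account = (-261.8) + 91.6 + 136.7 + 94.7 = 61.2
(Excluded from the current account — financial account: foreign purchases of domestic corporate bonds 261.6, foreign purchases of equities on the domestic stock exchange 86.2, purchases of foreign government bonds by domestic residents 89.5, borrowing by resident firms from foreign banks 51.3; capital account: capital transfers received from emigrants 8.8.)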